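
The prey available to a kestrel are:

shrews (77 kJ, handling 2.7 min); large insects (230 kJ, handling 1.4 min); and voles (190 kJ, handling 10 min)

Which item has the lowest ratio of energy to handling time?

In descending order of E/h:
large insects: 230/1.4 = 164 kJ/min
shrews: 77/2.7 = 28.5 kJ/min
voles: 190/10 = 19 kJ/min

voles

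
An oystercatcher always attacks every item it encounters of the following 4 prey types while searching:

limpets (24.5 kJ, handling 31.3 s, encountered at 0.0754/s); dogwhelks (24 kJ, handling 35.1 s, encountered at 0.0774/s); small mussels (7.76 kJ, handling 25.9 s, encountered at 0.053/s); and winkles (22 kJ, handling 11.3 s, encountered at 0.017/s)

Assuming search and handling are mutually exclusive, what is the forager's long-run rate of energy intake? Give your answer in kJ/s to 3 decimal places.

0.588 kJ/s

R = (0.0754×24.5 + 0.0774×24 + 0.053×7.76 + 0.017×22) / (1 + 0.0754×31.3 + 0.0774×35.1 + 0.053×25.9 + 0.017×11.3) = 4.49/7.642 = 0.5876 kJ/s.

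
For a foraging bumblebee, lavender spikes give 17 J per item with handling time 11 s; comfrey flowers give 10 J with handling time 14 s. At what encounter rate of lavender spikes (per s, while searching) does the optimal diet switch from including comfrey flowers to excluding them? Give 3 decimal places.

The zero-one rule: include comfrey flowers iff E₂/h₂ > λE₁/(1+λh₁). Equality gives the switch point.
λE₁h₂ = E₂ + λE₂h₁ ⇒ λ = E₂/(E₁h₂ − E₂h₁) = 10/(238 − 110) = 0.07812 per s.

0.078 per s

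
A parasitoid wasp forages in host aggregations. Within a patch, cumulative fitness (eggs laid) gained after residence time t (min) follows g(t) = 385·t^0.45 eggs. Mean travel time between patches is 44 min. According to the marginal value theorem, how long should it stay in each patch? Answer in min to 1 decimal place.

Maximise g(t)/(T+t): set derivative to zero → g'(t)(T+t) = g(t).
g'(t) = 0.45·385·t^-0.55. Setting 0.45·385·t^-0.55 = 385·t^0.45/(44+t) gives 0.45(44+t) = t, so 0.55·t = 0.45×44.
t* = 0.45×44/0.55 = 36 min.

36.0 min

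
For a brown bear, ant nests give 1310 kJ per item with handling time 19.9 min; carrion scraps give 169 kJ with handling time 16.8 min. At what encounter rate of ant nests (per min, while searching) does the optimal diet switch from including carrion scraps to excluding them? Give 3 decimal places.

At the threshold, the rate on ant nests alone equals the profitability of carrion scraps: λ·1310/(1 + λ·19.9) = 169/16.8 = 10.06.
Rearranging, λ(1310 − 10.06×19.9) = 10.06, so λ = 10.06/1110 = 0.009064 per min.

0.009 per min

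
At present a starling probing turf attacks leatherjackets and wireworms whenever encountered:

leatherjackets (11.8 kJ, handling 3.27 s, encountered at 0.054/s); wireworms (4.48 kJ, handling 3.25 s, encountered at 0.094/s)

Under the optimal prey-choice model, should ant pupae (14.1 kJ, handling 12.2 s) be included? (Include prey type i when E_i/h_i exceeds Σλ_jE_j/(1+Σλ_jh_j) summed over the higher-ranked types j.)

Yes

On leatherjackets and wireworms alone, R = ΣλE/(1+Σλh) = 1.058/1.482 = 0.7141 kJ/s.
ant pupae: E/h = 14.1/12.2 = 1.156 kJ/s.
Since 1.156 > R, including ant pupae increases the long-run rate.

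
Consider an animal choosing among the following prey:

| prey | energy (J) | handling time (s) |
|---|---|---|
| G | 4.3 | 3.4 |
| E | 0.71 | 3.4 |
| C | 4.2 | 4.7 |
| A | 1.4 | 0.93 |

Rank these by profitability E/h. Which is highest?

A

Profitability E/h (J/s): G = 4.3/3.4 = 1.26, E = 0.71/3.4 = 0.209, C = 4.2/4.7 = 0.894, A = 1.4/0.93 = 1.51.
Ranked: A > G > C > E.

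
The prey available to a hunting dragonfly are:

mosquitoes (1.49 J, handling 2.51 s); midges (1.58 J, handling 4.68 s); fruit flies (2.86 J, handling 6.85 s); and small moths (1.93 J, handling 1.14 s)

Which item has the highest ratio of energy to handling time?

small moths

Profitability E/h (J/s): mosquitoes = 1.49/2.51 = 0.594, midges = 1.58/4.68 = 0.338, fruit flies = 2.86/6.85 = 0.418, small moths = 1.93/1.14 = 1.69.
Ranked: small moths > mosquitoes > fruit flies > midges.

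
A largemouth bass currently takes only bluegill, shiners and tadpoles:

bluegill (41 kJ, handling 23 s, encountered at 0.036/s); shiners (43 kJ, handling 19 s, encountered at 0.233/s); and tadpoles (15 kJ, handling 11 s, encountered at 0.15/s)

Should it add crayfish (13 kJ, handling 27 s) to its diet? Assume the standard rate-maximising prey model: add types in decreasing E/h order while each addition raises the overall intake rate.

No

Intake rate on the current diet: R = (0.036×41 + 0.233×43 + 0.15×15) / (1 + 0.036×23 + 0.233×19 + 0.15×11) = 13.75/7.905 = 1.739 kJ/s.
crayfish: E/h = 13/27 = 0.4815 kJ/s.
Since 0.4815 < R, time spent handling crayfish is better spent searching.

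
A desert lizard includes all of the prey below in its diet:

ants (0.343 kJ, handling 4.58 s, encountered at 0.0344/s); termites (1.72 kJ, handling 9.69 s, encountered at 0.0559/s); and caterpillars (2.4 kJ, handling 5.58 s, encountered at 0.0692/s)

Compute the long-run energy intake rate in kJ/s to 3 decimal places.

R = Σλ_iE_i / (1 + Σλ_ih_i)
Numerator: 0.0344×0.343 + 0.0559×1.72 + 0.0692×2.4 = 0.274
Denominator: 1 + 0.0344×4.58 + 0.0559×9.69 + 0.0692×5.58 = 2.085
R = 0.274/2.085 = 0.1314 kJ/s

0.131 kJ/s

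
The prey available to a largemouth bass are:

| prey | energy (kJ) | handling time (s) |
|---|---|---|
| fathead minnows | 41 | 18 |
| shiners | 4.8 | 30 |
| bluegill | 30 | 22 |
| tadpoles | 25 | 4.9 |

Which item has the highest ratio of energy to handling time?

In descending order of E/h:
tadpoles: 25/4.9 = 5.1 kJ/s
fathead minnows: 41/18 = 2.28 kJ/s
bluegill: 30/22 = 1.36 kJ/s
shiners: 4.8/30 = 0.16 kJ/s

tadpoles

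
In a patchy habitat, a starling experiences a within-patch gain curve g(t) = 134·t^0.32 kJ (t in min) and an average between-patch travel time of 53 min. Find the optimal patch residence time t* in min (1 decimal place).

By the marginal value theorem, leave when the instantaneous gain rate g'(t) equals the habitat-wide average g(t)/(T + t).
g'(t) = 0.32·134·t^-0.68. Setting 0.32·134·t^-0.68 = 134·t^0.32/(53+t) gives 0.32(53+t) = t, so 0.68·t = 0.32×53.
t* = 0.32×53/0.68 = 24.94 min.

24.9 min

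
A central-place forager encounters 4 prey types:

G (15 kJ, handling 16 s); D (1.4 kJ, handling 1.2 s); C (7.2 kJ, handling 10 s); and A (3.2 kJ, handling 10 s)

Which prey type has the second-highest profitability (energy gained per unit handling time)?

In descending order of E/h:
D: 1.4/1.2 = 1.17 kJ/s
G: 15/16 = 0.938 kJ/s
C: 7.2/10 = 0.72 kJ/s
A: 3.2/10 = 0.32 kJ/s

G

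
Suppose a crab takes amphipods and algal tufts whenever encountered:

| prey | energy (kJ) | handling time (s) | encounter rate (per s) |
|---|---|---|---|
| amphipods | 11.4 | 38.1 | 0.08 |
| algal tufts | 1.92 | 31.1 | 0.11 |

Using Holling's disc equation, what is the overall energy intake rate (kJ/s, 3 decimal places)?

R = (0.08×11.4 + 0.11×1.92) / (1 + 0.08×38.1 + 0.11×31.1) = 1.123/7.469 = 0.1504 kJ/s.

0.150 kJ/s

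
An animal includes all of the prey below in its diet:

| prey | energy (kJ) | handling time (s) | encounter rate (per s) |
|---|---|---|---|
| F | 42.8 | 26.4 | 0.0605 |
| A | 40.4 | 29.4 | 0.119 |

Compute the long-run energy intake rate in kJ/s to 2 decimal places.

1.21 kJ/s

R = (0.0605×42.8 + 0.119×40.4) / (1 + 0.0605×26.4 + 0.119×29.4) = 7.397/6.096 = 1.213 kJ/s.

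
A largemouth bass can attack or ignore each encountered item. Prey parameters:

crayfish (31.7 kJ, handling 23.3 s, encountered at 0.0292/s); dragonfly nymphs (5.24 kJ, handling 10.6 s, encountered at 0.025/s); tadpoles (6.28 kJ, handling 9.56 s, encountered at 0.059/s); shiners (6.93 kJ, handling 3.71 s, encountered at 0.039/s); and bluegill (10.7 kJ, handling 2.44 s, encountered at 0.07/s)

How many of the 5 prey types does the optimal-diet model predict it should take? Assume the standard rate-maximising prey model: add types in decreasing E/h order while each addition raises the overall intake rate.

3

Rank by E/h (kJ/s): bluegill 4.39, shiners 1.87, crayfish 1.36, tadpoles 0.657, dragonfly nymphs 0.494. Include each in turn until the next type's E/h falls below the running intake rate.
Rate on top 1: 0.6397. shiners: 1.87 > 0.6397 → include.
Rate on top 2: 0.7748. crayfish: 1.36 > 0.7748 → include.
Rate on top 3: 0.9745. tadpoles: 0.657 < 0.9745 → exclude; stop.
Optimal diet: bluegill, shiners, crayfish — 3 of 5 types.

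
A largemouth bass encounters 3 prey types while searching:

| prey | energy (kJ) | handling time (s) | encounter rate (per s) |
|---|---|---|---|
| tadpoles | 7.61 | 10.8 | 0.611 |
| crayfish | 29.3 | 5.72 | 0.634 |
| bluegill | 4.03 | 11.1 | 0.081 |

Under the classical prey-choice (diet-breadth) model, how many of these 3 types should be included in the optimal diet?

1

Rank by E/h (kJ/s): crayfish 5.12, tadpoles 0.705, bluegill 0.363. Include each in turn until the next type's E/h falls below the running intake rate.
Rate on top 1: 4.015. tadpoles: 0.705 < 4.015 → exclude; stop.
Optimal diet: crayfish — 1 of 3 types.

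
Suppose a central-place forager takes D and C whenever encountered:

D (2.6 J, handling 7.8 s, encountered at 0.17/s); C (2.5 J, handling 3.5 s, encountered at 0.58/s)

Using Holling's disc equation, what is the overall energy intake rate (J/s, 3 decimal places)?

R = Σλ_iE_i / (1 + Σλ_ih_i)
Numerator: 0.17×2.6 + 0.58×2.5 = 1.892
Denominator: 1 + 0.17×7.8 + 0.58×3.5 = 4.356
R = 1.892/4.356 = 0.4343 J/s

0.434 J/s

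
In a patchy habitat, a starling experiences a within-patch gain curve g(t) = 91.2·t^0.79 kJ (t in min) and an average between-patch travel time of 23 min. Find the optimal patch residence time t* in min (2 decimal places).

86.52 min

Maximise g(t)/(T+t): set derivative to zero → g'(t)(T+t) = g(t).
g'(t) = 0.79·91.2·t^-0.21. Setting 0.79·91.2·t^-0.21 = 91.2·t^0.79/(23+t) gives 0.79(23+t) = t, so 0.21·t = 0.79×23.
t* = 0.79×23/0.21 = 86.52 min.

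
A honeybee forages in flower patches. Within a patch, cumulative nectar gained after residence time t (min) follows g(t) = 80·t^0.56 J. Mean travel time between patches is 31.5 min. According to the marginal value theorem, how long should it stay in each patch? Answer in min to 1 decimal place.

By the marginal value theorem, leave when the instantaneous gain rate g'(t) equals the habitat-wide average g(t)/(T + t).
g'(t) = 0.56·80·t^-0.44. Setting 0.56·80·t^-0.44 = 80·t^0.56/(31.5+t) gives 0.56(31.5+t) = t, so 0.44·t = 0.56×31.5.
t* = 0.56×31.5/0.44 = 40.09 min.

40.1 min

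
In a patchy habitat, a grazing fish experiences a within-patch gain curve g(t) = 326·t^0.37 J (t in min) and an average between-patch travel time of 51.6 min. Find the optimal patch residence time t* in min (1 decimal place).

30.3 min

Maximise g(t)/(T+t): set derivative to zero → g'(t)(T+t) = g(t).
g'(t) = 0.37·326·t^-0.63. Setting 0.37·326·t^-0.63 = 326·t^0.37/(51.6+t) gives 0.37(51.6+t) = t, so 0.63·t = 0.37×51.6.
t* = 0.37×51.6/0.63 = 30.3 min.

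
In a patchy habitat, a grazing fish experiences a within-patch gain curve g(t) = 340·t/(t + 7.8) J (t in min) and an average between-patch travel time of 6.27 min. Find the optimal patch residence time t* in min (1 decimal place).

7.0 min

By the marginal value theorem, leave when the instantaneous gain rate g'(t) equals the habitat-wide average g(t)/(T + t).
g'(t) = 340·7.8/(t + 7.8)². Setting 340·7.8/(t+7.8)² = 340t/[(t+7.8)(6.27+t)] gives 7.8(6.27+t) = t(t+7.8), so t² = 7.8×6.27 = 48.91.
t* = √48.91 = 6.993 min.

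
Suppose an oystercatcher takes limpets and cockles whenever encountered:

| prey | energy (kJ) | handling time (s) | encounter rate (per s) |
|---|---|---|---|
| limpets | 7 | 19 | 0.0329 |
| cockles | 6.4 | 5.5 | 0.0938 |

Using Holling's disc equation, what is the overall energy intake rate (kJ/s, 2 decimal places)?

R = Σλ_iE_i / (1 + Σλ_ih_i)
Numerator: 0.0329×7 + 0.0938×6.4 = 0.8306
Denominator: 1 + 0.0329×19 + 0.0938×5.5 = 2.141
R = 0.8306/2.141 = 0.388 kJ/s

0.39 kJ/s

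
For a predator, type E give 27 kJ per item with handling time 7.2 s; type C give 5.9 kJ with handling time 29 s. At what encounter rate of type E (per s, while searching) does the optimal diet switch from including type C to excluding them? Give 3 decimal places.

0.008 per s

The zero-one rule: include type C iff E₂/h₂ > λE₁/(1+λh₁). Equality gives the switch point.
λE₁h₂ = E₂ + λE₂h₁ ⇒ λ = E₂/(E₁h₂ − E₂h₁) = 5.9/(783 − 42.48) = 0.007967 per s.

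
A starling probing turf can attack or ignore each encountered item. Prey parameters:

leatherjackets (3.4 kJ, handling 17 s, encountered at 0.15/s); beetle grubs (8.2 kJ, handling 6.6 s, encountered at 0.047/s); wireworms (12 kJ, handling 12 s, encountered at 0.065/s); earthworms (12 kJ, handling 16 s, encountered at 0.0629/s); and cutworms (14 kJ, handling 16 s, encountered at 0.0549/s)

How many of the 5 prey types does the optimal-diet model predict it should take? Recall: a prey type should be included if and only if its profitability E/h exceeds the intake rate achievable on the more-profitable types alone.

4

Profitabilities (E/h, kJ/s): beetle grubs 1.24, wireworms 1, cutworms 0.875, earthworms 0.75, leatherjackets 0.2. Add prey in this order while the next type's profitability exceeds the intake rate on those already taken.
Rate on top 1: 0.2942. wireworms: 1 > 0.2942 → include.
Rate on top 2: 0.5576. cutworms: 0.875 > 0.5576 → include.
Rate on top 3: 0.6515. earthworms: 0.75 > 0.6515 → include.
Rate on top 4: 0.6764. leatherjackets: 0.2 < 0.6764 → exclude; stop.
Optimal diet: beetle grubs, wireworms, cutworms, earthworms — 4 of 5 types.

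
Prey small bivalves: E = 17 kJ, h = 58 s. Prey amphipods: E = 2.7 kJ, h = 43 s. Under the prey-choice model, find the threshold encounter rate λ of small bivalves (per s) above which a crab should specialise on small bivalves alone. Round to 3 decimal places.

0.005 per s

The zero-one rule: include amphipods iff E₂/h₂ > λE₁/(1+λh₁). Equality gives the switch point.
λE₁h₂ = E₂ + λE₂h₁ ⇒ λ = E₂/(E₁h₂ − E₂h₁) = 2.7/(731 − 156.6) = 0.004701 per s.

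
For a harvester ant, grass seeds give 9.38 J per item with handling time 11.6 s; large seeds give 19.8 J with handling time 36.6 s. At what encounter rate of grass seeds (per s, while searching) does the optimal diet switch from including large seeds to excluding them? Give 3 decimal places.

At the threshold, the rate on grass seeds alone equals the profitability of large seeds: λ·9.38/(1 + λ·11.6) = 19.8/36.6 = 0.541.
Rearranging, λ(9.38 − 0.541×11.6) = 0.541, so λ = 0.541/3.105 = 0.1743 per s.

0.174 per s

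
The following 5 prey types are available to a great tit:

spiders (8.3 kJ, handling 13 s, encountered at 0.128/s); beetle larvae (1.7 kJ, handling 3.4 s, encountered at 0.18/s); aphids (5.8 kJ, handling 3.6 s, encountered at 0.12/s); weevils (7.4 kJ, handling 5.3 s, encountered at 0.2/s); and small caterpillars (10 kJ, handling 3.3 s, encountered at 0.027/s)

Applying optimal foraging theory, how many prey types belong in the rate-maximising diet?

3

Rank by E/h (kJ/s): small caterpillars 3.03, aphids 1.61, weevils 1.4, spiders 0.638, beetle larvae 0.5. Include each in turn until the next type's E/h falls below the running intake rate.
Rate on top 1: 0.2479. aphids: 1.61 > 0.2479 → include.
Rate on top 2: 0.6351. weevils: 1.4 > 0.6351 → include.
Rate on top 3: 0.9477. spiders: 0.638 < 0.9477 → exclude; stop.
Optimal diet: small caterpillars, aphids, weevils — 3 of 5 types.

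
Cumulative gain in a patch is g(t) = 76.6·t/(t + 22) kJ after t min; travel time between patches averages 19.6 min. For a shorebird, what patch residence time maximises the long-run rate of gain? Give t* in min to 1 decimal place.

By the marginal value theorem, leave when the instantaneous gain rate g'(t) equals the habitat-wide average g(t)/(T + t).
g'(t) = 76.6·22/(t + 22)². Setting 76.6·22/(t+22)² = 76.6t/[(t+22)(19.6+t)] gives 22(19.6+t) = t(t+22), so t² = 22×19.6 = 431.2.
t* = √431.2 = 20.77 min.

20.8 min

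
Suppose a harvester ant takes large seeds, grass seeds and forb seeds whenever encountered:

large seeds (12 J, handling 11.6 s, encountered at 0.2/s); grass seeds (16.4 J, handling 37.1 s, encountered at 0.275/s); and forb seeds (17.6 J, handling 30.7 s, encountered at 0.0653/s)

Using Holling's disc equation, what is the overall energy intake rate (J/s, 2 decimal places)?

R = Σλ_iE_i / (1 + Σλ_ih_i)
Numerator: 0.2×12 + 0.275×16.4 + 0.0653×17.6 = 8.059
Denominator: 1 + 0.2×11.6 + 0.275×37.1 + 0.0653×30.7 = 15.53
R = 8.059/15.53 = 0.519 J/s

0.52 J/s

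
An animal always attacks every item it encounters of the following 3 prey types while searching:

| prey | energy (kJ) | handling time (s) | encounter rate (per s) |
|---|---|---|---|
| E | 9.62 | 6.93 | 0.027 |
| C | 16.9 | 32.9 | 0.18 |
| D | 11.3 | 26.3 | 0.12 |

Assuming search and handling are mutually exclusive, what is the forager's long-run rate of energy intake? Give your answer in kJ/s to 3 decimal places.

0.454 kJ/s

Energy encountered per unit search time: 0.027×9.62 + 0.18×16.9 + 0.12×11.3 = 4.658 kJ/s.
Handling time per unit search time: 0.027×6.93 + 0.18×32.9 + 0.12×26.3 = 9.265.
Rate = 4.658/(1 + 9.265) = 0.4537 kJ/s.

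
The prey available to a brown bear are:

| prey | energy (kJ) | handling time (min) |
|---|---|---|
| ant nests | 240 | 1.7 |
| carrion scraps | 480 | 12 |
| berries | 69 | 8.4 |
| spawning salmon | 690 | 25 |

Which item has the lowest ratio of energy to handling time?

berries

In descending order of E/h:
ant nests: 240/1.7 = 141 kJ/min
carrion scraps: 480/12 = 40 kJ/min
spawning salmon: 690/25 = 27.6 kJ/min
berries: 69/8.4 = 8.21 kJ/min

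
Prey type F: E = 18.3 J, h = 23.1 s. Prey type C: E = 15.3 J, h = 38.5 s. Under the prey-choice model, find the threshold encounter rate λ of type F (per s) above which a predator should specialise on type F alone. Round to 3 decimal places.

0.044 per s

The zero-one rule: include type C iff E₂/h₂ > λE₁/(1+λh₁). Equality gives the switch point.
λE₁h₂ = E₂ + λE₂h₁ ⇒ λ = E₂/(E₁h₂ − E₂h₁) = 15.3/(704.6 − 353.4) = 0.04357 per s.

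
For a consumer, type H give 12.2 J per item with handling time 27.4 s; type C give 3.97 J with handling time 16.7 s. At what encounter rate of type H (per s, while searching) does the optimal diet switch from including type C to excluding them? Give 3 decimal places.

At the threshold, the rate on type H alone equals the profitability of type C: λ·12.2/(1 + λ·27.4) = 3.97/16.7 = 0.2377.
Rearranging, λ(12.2 − 0.2377×27.4) = 0.2377, so λ = 0.2377/5.686 = 0.04181 per s.

0.042 per s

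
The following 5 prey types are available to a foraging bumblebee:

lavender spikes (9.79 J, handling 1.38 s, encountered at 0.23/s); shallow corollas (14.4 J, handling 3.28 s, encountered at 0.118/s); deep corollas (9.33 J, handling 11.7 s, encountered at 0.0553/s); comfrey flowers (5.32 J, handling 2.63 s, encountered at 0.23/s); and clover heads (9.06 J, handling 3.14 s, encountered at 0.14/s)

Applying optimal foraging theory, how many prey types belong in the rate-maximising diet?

Profitabilities (E/h, J/s): lavender spikes 7.09, shallow corollas 4.39, clover heads 2.89, comfrey flowers 2.02, deep corollas 0.797. Add prey in this order while the next type's profitability exceeds the intake rate on those already taken.
Rate on top 1: 1.709. shallow corollas: 4.39 > 1.709 → include.
Rate on top 2: 2.318. clover heads: 2.89 > 2.318 → include.
Rate on top 3: 2.434. comfrey flowers: 2.02 < 2.434 → exclude; stop.
Optimal diet: lavender spikes, shallow corollas, clover heads — 3 of 5 types.

3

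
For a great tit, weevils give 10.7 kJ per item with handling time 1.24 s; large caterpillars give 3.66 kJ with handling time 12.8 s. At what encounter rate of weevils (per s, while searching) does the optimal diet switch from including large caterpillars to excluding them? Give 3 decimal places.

At the threshold, the rate on weevils alone equals the profitability of large caterpillars: λ·10.7/(1 + λ·1.24) = 3.66/12.8 = 0.2859.
Rearranging, λ(10.7 − 0.2859×1.24) = 0.2859, so λ = 0.2859/10.35 = 0.02764 per s.

0.028 per s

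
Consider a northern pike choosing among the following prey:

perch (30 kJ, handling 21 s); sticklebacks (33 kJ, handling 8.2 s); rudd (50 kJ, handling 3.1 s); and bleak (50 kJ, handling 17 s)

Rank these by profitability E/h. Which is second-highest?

sticklebacks

In descending order of E/h:
rudd: 50/3.1 = 16.1 kJ/s
sticklebacks: 33/8.2 = 4.02 kJ/s
bleak: 50/17 = 2.94 kJ/s
perch: 30/21 = 1.43 kJ/s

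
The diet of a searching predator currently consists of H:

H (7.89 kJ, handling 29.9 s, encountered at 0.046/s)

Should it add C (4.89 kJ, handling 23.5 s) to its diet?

Yes

Current rate: (0.046×7.89)/(1 + 0.046×29.9) = 0.1528 kJ/s.
C: E/h = 4.89/23.5 = 0.2081 kJ/s.
0.2081 > 0.1528, so adding C raises the average — include it.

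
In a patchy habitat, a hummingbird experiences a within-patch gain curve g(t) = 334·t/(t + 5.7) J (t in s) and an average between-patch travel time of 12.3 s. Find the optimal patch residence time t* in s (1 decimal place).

8.4 s

By the marginal value theorem, leave when the instantaneous gain rate g'(t) equals the habitat-wide average g(t)/(T + t).
g'(t) = 334·5.7/(t + 5.7)². Setting 334·5.7/(t+5.7)² = 334t/[(t+5.7)(12.3+t)] gives 5.7(12.3+t) = t(t+5.7), so t² = 5.7×12.3 = 70.11.
t* = √70.11 = 8.373 s.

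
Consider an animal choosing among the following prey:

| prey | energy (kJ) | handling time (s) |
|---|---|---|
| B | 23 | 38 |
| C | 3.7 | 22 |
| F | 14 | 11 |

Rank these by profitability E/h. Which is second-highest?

B

In descending order of E/h:
F: 14/11 = 1.27 kJ/s
B: 23/38 = 0.605 kJ/s
C: 3.7/22 = 0.168 kJ/s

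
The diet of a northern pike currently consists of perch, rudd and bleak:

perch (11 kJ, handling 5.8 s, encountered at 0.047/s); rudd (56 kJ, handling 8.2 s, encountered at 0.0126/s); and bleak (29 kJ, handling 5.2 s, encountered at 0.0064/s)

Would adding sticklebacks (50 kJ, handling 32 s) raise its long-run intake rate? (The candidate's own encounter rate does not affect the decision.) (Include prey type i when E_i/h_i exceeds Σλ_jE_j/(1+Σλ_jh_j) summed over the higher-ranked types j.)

Yes

Current rate: (0.047×11 + 0.0126×56 + 0.0064×29)/(1 + 0.047×5.8 + 0.0126×8.2 + 0.0064×5.2) = 0.9993 kJ/s.
sticklebacks: E/h = 50/32 = 1.562 kJ/s.
Since 1.562 > R, including sticklebacks increases the long-run rate.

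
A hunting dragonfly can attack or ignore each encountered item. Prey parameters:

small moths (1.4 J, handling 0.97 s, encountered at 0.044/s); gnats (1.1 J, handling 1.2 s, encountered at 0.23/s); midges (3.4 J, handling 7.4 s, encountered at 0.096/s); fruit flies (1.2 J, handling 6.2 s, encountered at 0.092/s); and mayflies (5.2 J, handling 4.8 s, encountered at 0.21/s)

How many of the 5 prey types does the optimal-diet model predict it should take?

Profitabilities (E/h, J/s): small moths 1.44, mayflies 1.08, gnats 0.917, midges 0.459, fruit flies 0.194. Add prey in this order while the next type's profitability exceeds the intake rate on those already taken.
Rate on top 1: 0.05908. mayflies: 1.08 > 0.05908 → include.
Rate on top 2: 0.5625. gnats: 0.917 > 0.5625 → include.
Rate on top 3: 0.6046. midges: 0.459 < 0.6046 → exclude; stop.
Optimal diet: small moths, mayflies, gnats — 3 of 5 types.

3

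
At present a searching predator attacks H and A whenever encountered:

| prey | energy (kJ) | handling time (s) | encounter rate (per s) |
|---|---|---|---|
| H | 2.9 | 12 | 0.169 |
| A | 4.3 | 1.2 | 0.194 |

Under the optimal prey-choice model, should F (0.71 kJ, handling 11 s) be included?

Intake rate on the current diet: R = (0.169×2.9 + 0.194×4.3) / (1 + 0.169×12 + 0.194×1.2) = 1.324/3.261 = 0.4061 kJ/s.
F: E/h = 0.71/11 = 0.06455 kJ/s.
Since 0.06455 < R, time spent handling F is better spent searching.

No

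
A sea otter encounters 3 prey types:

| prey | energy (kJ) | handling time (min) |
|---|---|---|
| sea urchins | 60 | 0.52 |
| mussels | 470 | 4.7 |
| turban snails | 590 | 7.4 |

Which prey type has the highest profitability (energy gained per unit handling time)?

sea urchins

In descending order of E/h:
sea urchins: 60/0.52 = 115 kJ/min
mussels: 470/4.7 = 100 kJ/min
turban snails: 590/7.4 = 79.7 kJ/min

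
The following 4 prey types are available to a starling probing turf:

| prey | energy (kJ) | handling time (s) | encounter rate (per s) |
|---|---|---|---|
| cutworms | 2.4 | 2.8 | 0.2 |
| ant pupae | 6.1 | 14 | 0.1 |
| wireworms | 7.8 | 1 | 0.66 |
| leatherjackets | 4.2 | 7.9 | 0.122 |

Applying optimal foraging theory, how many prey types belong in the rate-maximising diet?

1

Profitabilities (E/h, kJ/s): wireworms 7.8, cutworms 0.857, leatherjackets 0.532, ant pupae 0.436. Add prey in this order while the next type's profitability exceeds the intake rate on those already taken.
Rate on top 1: 3.101. cutworms: 0.857 < 3.101 → exclude; stop.
Optimal diet: wireworms — 1 of 4 types.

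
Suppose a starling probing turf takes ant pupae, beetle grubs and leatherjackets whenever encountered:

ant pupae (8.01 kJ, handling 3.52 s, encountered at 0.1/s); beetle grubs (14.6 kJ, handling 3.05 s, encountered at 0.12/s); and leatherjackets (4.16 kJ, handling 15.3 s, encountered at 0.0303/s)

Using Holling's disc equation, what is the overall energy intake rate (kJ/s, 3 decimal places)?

1.228 kJ/s

R = Σλ_iE_i / (1 + Σλ_ih_i)
Numerator: 0.1×8.01 + 0.12×14.6 + 0.0303×4.16 = 2.679
Denominator: 1 + 0.1×3.52 + 0.12×3.05 + 0.0303×15.3 = 2.182
R = 2.679/2.182 = 1.228 kJ/s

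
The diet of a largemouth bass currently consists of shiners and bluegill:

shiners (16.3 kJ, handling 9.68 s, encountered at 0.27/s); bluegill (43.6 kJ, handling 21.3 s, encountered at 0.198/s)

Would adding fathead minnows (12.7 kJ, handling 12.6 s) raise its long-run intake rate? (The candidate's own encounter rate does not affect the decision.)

Current rate: (0.27×16.3 + 0.198×43.6)/(1 + 0.27×9.68 + 0.198×21.3) = 1.664 kJ/s.
fathead minnows: E/h = 12.7/12.6 = 1.008 kJ/s.
Since 1.008 < R, time spent handling fathead minnows is better spent searching.

No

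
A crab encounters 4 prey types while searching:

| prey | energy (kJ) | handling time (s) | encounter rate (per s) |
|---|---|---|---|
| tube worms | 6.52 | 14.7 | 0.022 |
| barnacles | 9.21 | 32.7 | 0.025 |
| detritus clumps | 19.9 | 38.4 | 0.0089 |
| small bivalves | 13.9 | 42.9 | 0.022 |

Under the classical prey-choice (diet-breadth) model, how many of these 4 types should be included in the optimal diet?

Profitabilities (E/h, kJ/s): detritus clumps 0.518, tube worms 0.444, small bivalves 0.324, barnacles 0.282. Add prey in this order while the next type's profitability exceeds the intake rate on those already taken.
Rate on top 1: 0.132. tube worms: 0.444 > 0.132 → include.
Rate on top 2: 0.1925. small bivalves: 0.324 > 0.1925 → include.
Rate on top 3: 0.2401. barnacles: 0.282 > 0.2401 → include.
Optimal diet: detritus clumps, tube worms, small bivalves, barnacles — 4 of 4 types.

4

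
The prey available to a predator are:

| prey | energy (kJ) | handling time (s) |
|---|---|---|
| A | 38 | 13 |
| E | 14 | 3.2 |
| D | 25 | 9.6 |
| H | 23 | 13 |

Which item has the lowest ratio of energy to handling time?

H

Profitability E/h (kJ/s): A = 38/13 = 2.92, E = 14/3.2 = 4.38, D = 25/9.6 = 2.6, H = 23/13 = 1.77.
Ranked: E > A > D > H.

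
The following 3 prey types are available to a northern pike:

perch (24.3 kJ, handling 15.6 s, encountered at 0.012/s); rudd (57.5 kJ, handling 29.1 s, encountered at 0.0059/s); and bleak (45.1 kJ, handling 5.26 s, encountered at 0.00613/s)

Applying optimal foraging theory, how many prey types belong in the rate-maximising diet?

E/h in descending order: bleak 8.57, rudd 1.98, perch 1.56 kJ/s. The optimal diet is the largest prefix of this list for which every included type satisfies E_i/h_i > R on the types above it.
Rate on top 1: 0.2678. rudd: 1.98 > 0.2678 → include.
Rate on top 2: 0.5114. perch: 1.56 > 0.5114 → include.
Optimal diet: bleak, rudd, perch — 3 of 3 types.

3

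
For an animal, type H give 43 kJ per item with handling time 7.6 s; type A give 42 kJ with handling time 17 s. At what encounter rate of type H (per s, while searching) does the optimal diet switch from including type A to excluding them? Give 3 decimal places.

0.102 per s

Drop type A once their profitability E₂/h₂ falls below the rate achievable on type H alone: E₂/h₂ = λE₁/(1 + λh₁).
Solve for λ: λE₁h₂ = E₂(1 + λh₁) → λ(E₁h₂ − E₂h₁) = E₂ → λ = E₂/(E₁h₂ − E₂h₁).
λ = 42/(43×17 − 42×7.6) = 42/411.8 = 0.102 per s.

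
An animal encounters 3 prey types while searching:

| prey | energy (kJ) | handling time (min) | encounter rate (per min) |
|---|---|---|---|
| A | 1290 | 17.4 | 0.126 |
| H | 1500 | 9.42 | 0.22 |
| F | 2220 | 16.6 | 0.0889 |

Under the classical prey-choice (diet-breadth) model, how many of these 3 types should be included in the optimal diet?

Rank by E/h (kJ/min): H 159, F 134, A 74.1. Include each in turn until the next type's E/h falls below the running intake rate.
Rate on top 1: 107.4. F: 134 > 107.4 → include.
Rate on top 2: 116. A: 74.1 < 116 → exclude; stop.
Optimal diet: H, F — 2 of 3 types.

2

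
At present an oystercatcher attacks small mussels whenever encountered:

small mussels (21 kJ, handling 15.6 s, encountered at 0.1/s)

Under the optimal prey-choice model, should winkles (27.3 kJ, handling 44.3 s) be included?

Intake rate on the current diet: R = (0.1×21) / (1 + 0.1×15.6) = 2.1/2.56 = 0.8203 kJ/s.
winkles: E/h = 27.3/44.3 = 0.6163 kJ/s.
Since 0.6163 < R, time spent handling winkles is better spent searching.

No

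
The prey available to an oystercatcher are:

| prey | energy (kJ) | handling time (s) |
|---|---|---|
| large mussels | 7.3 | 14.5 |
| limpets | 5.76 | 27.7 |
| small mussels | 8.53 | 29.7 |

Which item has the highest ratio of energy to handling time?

Profitability E/h (kJ/s): large mussels = 7.3/14.5 = 0.503, limpets = 5.76/27.7 = 0.208, small mussels = 8.53/29.7 = 0.287.
Ranked: large mussels > small mussels > limpets.

large mussels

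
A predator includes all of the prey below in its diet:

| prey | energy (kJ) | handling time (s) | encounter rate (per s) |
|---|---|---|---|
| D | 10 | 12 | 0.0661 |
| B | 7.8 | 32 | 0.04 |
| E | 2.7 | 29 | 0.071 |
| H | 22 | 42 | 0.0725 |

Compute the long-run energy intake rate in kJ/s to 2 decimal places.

R = Σλ_iE_i / (1 + Σλ_ih_i)
Numerator: 0.0661×10 + 0.04×7.8 + 0.071×2.7 + 0.0725×22 = 2.76
Denominator: 1 + 0.0661×12 + 0.04×32 + 0.071×29 + 0.0725×42 = 8.177
R = 2.76/8.177 = 0.3375 kJ/s

0.34 kJ/s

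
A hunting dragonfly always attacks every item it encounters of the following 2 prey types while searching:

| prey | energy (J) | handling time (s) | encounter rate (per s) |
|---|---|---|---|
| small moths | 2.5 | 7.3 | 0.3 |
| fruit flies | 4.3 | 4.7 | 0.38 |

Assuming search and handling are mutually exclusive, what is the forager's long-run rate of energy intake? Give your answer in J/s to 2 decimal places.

Energy encountered per unit search time: 0.3×2.5 + 0.38×4.3 = 2.384 J/s.
Handling time per unit search time: 0.3×7.3 + 0.38×4.7 = 3.976.
Rate = 2.384/(1 + 3.976) = 0.4791 J/s.

0.48 J/s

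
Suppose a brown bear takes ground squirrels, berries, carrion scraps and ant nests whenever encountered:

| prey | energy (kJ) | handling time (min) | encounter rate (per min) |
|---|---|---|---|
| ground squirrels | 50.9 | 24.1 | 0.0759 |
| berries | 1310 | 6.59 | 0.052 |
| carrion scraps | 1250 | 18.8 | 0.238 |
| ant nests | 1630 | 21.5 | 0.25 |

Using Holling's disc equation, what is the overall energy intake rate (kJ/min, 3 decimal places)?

59.670 kJ/min

Energy encountered per unit search time: 0.0759×50.9 + 0.052×1310 + 0.238×1250 + 0.25×1630 = 777 kJ/min.
Handling time per unit search time: 0.0759×24.1 + 0.052×6.59 + 0.238×18.8 + 0.25×21.5 = 12.02.
Rate = 777/(1 + 12.02) = 59.67 kJ/min.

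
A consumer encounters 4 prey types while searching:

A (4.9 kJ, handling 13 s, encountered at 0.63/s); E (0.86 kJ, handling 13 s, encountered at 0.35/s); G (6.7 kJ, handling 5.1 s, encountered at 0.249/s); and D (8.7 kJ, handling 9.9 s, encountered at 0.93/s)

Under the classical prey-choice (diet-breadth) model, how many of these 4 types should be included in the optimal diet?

2

Rank by E/h (kJ/s): G 1.31, D 0.879, A 0.377, E 0.0662. Include each in turn until the next type's E/h falls below the running intake rate.
Rate on top 1: 0.735. D: 0.879 > 0.735 → include.
Rate on top 2: 0.8503. A: 0.377 < 0.8503 → exclude; stop.
Optimal diet: G, D — 2 of 4 types.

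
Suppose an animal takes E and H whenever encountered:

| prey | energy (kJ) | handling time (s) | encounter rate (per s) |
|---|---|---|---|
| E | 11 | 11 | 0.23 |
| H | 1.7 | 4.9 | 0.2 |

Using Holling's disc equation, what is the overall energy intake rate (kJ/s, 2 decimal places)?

0.64 kJ/s

R = Σλ_iE_i / (1 + Σλ_ih_i)
Numerator: 0.23×11 + 0.2×1.7 = 2.87
Denominator: 1 + 0.23×11 + 0.2×4.9 = 4.51
R = 2.87/4.51 = 0.6364 kJ/s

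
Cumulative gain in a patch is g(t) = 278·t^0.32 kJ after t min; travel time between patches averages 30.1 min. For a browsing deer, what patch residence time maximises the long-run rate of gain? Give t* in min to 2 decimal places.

Maximise g(t)/(T+t): set derivative to zero → g'(t)(T+t) = g(t).
g'(t) = 0.32·278·t^-0.68. Setting 0.32·278·t^-0.68 = 278·t^0.32/(30.1+t) gives 0.32(30.1+t) = t, so 0.68·t = 0.32×30.1.
t* = 0.32×30.1/0.68 = 14.16 min.

14.16 min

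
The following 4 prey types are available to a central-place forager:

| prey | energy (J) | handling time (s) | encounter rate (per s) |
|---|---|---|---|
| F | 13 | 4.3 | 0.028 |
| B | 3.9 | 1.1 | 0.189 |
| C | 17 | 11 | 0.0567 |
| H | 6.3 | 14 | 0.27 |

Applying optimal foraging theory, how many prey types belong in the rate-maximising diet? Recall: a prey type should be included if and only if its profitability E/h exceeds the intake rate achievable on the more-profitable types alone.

3

E/h in descending order: B 3.55, F 3.02, C 1.55, H 0.45 J/s. The optimal diet is the largest prefix of this list for which every included type satisfies E_i/h_i > R on the types above it.
Rate on top 1: 0.6102. F: 3.02 > 0.6102 → include.
Rate on top 2: 0.829. C: 1.55 > 0.829 → include.
Rate on top 3: 1.058. H: 0.45 < 1.058 → exclude; stop.
Optimal diet: B, F, C — 3 of 4 types.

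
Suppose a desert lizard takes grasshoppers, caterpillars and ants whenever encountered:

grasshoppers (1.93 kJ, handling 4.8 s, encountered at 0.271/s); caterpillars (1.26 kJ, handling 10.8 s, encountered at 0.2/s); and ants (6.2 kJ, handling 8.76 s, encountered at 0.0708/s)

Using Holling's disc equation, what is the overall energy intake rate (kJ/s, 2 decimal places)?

Energy encountered per unit search time: 0.271×1.93 + 0.2×1.26 + 0.0708×6.2 = 1.214 kJ/s.
Handling time per unit search time: 0.271×4.8 + 0.2×10.8 + 0.0708×8.76 = 4.081.
Rate = 1.214/(1 + 4.081) = 0.2389 kJ/s.

0.24 kJ/s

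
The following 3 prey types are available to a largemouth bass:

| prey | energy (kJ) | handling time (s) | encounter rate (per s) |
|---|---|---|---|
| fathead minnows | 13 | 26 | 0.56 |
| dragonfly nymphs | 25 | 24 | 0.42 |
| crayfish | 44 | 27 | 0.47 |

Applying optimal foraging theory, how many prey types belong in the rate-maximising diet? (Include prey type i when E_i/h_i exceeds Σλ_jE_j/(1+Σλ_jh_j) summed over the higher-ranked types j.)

E/h in descending order: crayfish 1.63, dragonfly nymphs 1.04, fathead minnows 0.5 kJ/s. The optimal diet is the largest prefix of this list for which every included type satisfies E_i/h_i > R on the types above it.
Rate on top 1: 1.511. dragonfly nymphs: 1.04 < 1.511 → exclude; stop.
Optimal diet: crayfish — 1 of 3 types.

1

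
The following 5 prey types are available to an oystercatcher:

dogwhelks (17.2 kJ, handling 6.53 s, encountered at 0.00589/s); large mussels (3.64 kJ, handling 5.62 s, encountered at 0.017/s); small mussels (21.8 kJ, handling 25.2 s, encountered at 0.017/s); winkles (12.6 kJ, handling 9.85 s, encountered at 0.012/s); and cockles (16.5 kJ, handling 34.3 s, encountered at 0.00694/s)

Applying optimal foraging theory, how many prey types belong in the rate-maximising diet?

5

Profitabilities (E/h, kJ/s): dogwhelks 2.63, winkles 1.28, small mussels 0.865, large mussels 0.648, cockles 0.481. Add prey in this order while the next type's profitability exceeds the intake rate on those already taken.
Rate on top 1: 0.09756. winkles: 1.28 > 0.09756 → include.
Rate on top 2: 0.2183. small mussels: 0.865 > 0.2183 → include.
Rate on top 3: 0.3931. large mussels: 0.648 > 0.3931 → include.
Rate on top 4: 0.4076. cockles: 0.481 > 0.4076 → include.
Optimal diet: dogwhelks, winkles, small mussels, large mussels, cockles — 5 of 5 types.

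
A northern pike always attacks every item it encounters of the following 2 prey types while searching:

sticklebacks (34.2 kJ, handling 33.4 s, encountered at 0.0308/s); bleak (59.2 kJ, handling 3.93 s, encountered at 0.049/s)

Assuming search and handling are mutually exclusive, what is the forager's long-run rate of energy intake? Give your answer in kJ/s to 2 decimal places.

Energy encountered per unit search time: 0.0308×34.2 + 0.049×59.2 = 3.954 kJ/s.
Handling time per unit search time: 0.0308×33.4 + 0.049×3.93 = 1.221.
Rate = 3.954/(1 + 1.221) = 1.78 kJ/s.

1.78 kJ/s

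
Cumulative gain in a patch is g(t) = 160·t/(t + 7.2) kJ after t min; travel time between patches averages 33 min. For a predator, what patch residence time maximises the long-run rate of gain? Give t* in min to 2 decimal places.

By the marginal value theorem, leave when the instantaneous gain rate g'(t) equals the habitat-wide average g(t)/(T + t).
g'(t) = 160·7.2/(t + 7.2)². Setting 160·7.2/(t+7.2)² = 160t/[(t+7.2)(33+t)] gives 7.2(33+t) = t(t+7.2), so t² = 7.2×33 = 237.6.
t* = √237.6 = 15.41 min.

15.41 min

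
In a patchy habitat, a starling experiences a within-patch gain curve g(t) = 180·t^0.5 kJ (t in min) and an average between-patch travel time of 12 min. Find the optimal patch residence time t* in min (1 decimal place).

12.0 min

Maximise g(t)/(T+t): set derivative to zero → g'(t)(T+t) = g(t).
g'(t) = 0.5·180·t^-0.5. Setting 0.5·180·t^-0.5 = 180·t^0.5/(12+t) gives 0.5(12+t) = t, so 0.50·t = 0.5×12.
t* = 0.5×12/0.50 = 12 min.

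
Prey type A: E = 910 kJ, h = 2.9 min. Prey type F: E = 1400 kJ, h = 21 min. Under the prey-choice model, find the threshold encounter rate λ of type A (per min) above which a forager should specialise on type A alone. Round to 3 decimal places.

Drop type F once their profitability E₂/h₂ falls below the rate achievable on type A alone: E₂/h₂ = λE₁/(1 + λh₁).
Solve for λ: λE₁h₂ = E₂(1 + λh₁) → λ(E₁h₂ − E₂h₁) = E₂ → λ = E₂/(E₁h₂ − E₂h₁).
λ = 1400/(910×21 − 1400×2.9) = 1400/1.505e+04 = 0.09302 per min.

0.093 per min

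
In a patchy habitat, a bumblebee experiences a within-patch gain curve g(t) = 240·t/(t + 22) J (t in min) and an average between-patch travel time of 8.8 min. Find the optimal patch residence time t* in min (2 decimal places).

Maximise g(t)/(T+t): set derivative to zero → g'(t)(T+t) = g(t).
g'(t) = 240·22/(t + 22)². Setting 240·22/(t+22)² = 240t/[(t+22)(8.8+t)] gives 22(8.8+t) = t(t+22), so t² = 22×8.8 = 193.6.
t* = √193.6 = 13.91 min.

13.91 min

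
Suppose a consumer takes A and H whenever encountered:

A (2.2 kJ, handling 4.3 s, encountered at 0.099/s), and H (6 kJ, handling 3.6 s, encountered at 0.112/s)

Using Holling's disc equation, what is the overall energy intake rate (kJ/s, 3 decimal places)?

Energy encountered per unit search time: 0.099×2.2 + 0.112×6 = 0.8898 kJ/s.
Handling time per unit search time: 0.099×4.3 + 0.112×3.6 = 0.8289.
Rate = 0.8898/(1 + 0.8289) = 0.4865 kJ/s.

0.487 kJ/s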